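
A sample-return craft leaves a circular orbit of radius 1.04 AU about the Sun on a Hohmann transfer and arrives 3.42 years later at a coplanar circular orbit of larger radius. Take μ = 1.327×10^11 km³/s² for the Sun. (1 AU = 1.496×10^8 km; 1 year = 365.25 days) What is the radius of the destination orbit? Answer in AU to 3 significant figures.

r₂ = 6.17 AU

In km: r₁ = 1.04 × 1.496×10^8 = 1.55584×10^8 km.
Transfer time t = 3.42 years × 365.25 × 86400 s = 1.07926992×10^8 s, and t = π√(a_t³/μ).
So a_t = (μ t²/π²)^(1/3) = (1.327×10^11 × (1.07926992×10^8)² / π²)^(1/3) = 5.3903×10^8 km.
Since a_t = (r₁ + r₂)/2, r₂ = 2a_t − r₁ = 2×5.3903×10^8 − 1.55584×10^8 = 9.22476×10^8 km.
In AU: r₂ = 9.22476×10^8 / 1.496×10^8 = 6.17 AU.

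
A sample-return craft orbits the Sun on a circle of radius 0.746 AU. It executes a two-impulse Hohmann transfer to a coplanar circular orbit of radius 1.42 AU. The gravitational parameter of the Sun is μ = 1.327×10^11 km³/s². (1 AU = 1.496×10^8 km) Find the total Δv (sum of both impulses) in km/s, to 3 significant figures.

In km: r₁ = 0.746 × 1.496×10^8 = 1.116016×10^8 km; r₂ = 1.42 × 1.496×10^8 = 2.12432×10^8 km.
Transfer-ellipse semi-major axis a_t = (r₁ + r₂)/2 = (1.116016×10^8 + 2.12432×10^8)/2 = 1.620168×10^8 km.
Circular speed at r₁: v₁ = √(μ/r₁) = √(1.327×10^11/1.116016×10^8) = 34.483 km/s.
Transfer-orbit speed at r₁ (v² = μ(2/r − 1/a)): v_p = √[μ(2/r₁ − 1/a_t)] = 39.485 km/s.
First burn Δv₁ = |v_p − v₁| = 5.002 km/s.
Circular speed at r₂: v₂ = √(μ/r₂) = 24.99 km/s.
Transfer-orbit speed at r₂: v_a = √[μ(2/r₂ − 1/a_t)] = 20.74 km/s.
Second burn Δv₂ = |v₂ − v_a| = 4.250 km/s.
Δv = Δv₁ + Δv₂ = 5.002 + 4.250 = 9.252 km/s.

Δv = 9.25 km/s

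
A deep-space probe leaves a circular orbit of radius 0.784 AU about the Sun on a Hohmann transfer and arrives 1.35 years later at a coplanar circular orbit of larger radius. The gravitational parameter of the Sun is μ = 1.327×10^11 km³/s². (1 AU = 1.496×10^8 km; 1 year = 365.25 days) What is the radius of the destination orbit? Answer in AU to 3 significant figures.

r₂ = 3.09 AU

In km: r₁ = 0.784 × 1.496×10^8 = 1.172864×10^8 km.
Transfer time t = 1.35 years × 365.25 × 86400 s = 4.260276×10^7 s, and t = π√(a_t³/μ).
So a_t = (μ t²/π²)^(1/3) = (1.327×10^11 × (4.260276×10^7)² / π²)^(1/3) = 2.9006×10^8 km.
Since a_t = (r₁ + r₂)/2, r₂ = 2a_t − r₁ = 2×2.9006×10^8 − 1.172864×10^8 = 4.628336×10^8 km.
In AU: r₂ = 4.628336×10^8 / 1.496×10^8 = 3.09 AU.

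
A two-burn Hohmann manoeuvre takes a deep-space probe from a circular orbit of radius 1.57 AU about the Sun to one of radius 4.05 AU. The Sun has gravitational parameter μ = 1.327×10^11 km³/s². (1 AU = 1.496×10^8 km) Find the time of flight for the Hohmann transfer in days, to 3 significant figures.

In km: r₁ = 1.57 × 1.496×10^8 = 2.34872×10^8 km; r₂ = 4.05 × 1.496×10^8 = 6.0588×10^8 km.
Semi-major axis of the transfer orbit: a_t = (2.34872×10^8 + 6.0588×10^8)/2 = 4.20376×10^8 km.
By Kepler's third law the transfer-orbit period is T = 2π√(a_t³/μ), so t = T/2 = 7.433×10^7 s.
Converting: 7.433×10^7 s ÷ 86400 s/day = 860 days.

t = 860 days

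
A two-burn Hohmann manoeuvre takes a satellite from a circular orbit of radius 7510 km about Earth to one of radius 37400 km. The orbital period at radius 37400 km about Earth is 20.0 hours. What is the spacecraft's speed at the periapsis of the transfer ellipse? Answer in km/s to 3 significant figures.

From Kepler's third law T² = 4π²r³/μ at r = 37400 km, T = 20.0 hours = 20.0 × 3600 s = 72000 s: μ = 4π²r³/T² = 3.98391×10^5 km³/s².
The Hohmann ellipse has a_t = (r₁ + r₂)/2 = 22455 km.
At periapsis, r = 7510 km.
Vis-viva: v = √[μ(2/r − 1/a_t)] = √[3.98391×10^5 × (2/7510 − 1/22455)] = 9.400 km/s.

v = 9.40 km/s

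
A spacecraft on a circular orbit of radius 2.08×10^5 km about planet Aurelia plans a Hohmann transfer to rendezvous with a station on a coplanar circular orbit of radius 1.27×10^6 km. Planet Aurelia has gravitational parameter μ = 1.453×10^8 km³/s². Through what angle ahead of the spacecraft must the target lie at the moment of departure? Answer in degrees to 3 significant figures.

φ = 100°

Transfer-ellipse semi-major axis a_t = (r₁ + r₂)/2 = (2.080×10^5 + 1.270×10^6)/2 = 7.390×10^5 km.
Transfer time t = π√(a_t³/μ) = 1.6557×10^5 s.
The target's mean motion on its circular orbit is ω₂ = √(μ/r₂³) = 8.4222×10^-6 rad/s.
Angle swept by the target during transfer: ω₂·t = 1.3945 rad = 79.90°.
Arrival is 180° from departure on the ellipse, so φ = 180° − 79.90° = 100°.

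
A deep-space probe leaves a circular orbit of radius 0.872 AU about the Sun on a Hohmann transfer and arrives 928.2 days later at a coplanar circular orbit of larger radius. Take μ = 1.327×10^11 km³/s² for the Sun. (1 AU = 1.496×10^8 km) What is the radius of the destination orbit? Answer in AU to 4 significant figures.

In km: r₁ = 0.872 × 1.496×10^8 = 1.304512×10^8 km.
Transfer time t = 928.2 days = 8.019648×10^7 s, and t = π√(a_t³/μ).
So a_t = (μ t²/π²)^(1/3) = (1.327×10^11 × (8.019648×10^7)² / π²)^(1/3) = 4.4221×10^8 km.
Since a_t = (r₁ + r₂)/2, r₂ = 2a_t − r₁ = 2×4.4221×10^8 − 1.304512×10^8 = 7.539688×10^8 km.
In AU: r₂ = 7.539688×10^8 / 1.496×10^8 = 5.040 AU.

r₂ = 5.040 AU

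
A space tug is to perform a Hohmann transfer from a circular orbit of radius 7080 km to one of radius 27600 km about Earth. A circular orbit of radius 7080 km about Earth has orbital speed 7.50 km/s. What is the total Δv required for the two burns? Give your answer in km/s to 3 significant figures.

From the circular-orbit relation v² = μ/r at r = 7080 km: μ = v²r = (7.50)² × 7080 = 3.98250×10^5 km³/s².
Transfer-ellipse semi-major axis a_t = (r₁ + r₂)/2 = (7080 + 27600)/2 = 17340 km.
At r₁ the circular-orbit speed is v₁ = √(μ/r₁) = 7.50000 km/s.
Transfer-orbit speed at r₁ (v² = μ(2/r − 1/a)): v_p = √[μ(2/r₁ − 1/a_t)] = 9.46218 km/s.
First burn Δv₁ = |v_p − v₁| = 1.96218 km/s.
Circular speed at r₂: v₂ = √(μ/r₂) = 3.79860 km/s.
Transfer-orbit speed at r₂: v_a = √[μ(2/r₂ − 1/a_t)] = 2.42726 km/s.
Second burn Δv₂ = |v₂ − v_a| = 1.37134 km/s.
Δv = Δv₁ + Δv₂ = 1.96218 + 1.37134 = 3.334 km/s.

Δv = 3.33 km/s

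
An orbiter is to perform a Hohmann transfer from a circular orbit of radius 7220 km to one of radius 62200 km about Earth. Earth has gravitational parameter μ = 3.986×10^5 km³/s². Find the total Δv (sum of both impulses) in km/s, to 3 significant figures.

Semi-major axis of the transfer orbit: a_t = (7220 + 62200)/2 = 34710 km.
Circular speed at r₁: v₁ = √(μ/r₁) = √(3.986×10^5/7220) = 7.430 km/s.
Transfer-orbit speed at r₁ (v² = μ(2/r − 1/a)): v_p = √[μ(2/r₁ − 1/a_t)] = 9.946 km/s.
First burn Δv₁ = |v_p − v₁| = 2.516 km/s.
Circular speed at r₂: v₂ = √(μ/r₂) = 2.5315 km/s.
Transfer-orbit speed at r₂: v_a = √[μ(2/r₂ − 1/a_t)] = 1.1546 km/s.
Second burn Δv₂ = |v₂ − v_a| = 1.377 km/s.
Total Δv = Δv₁ + Δv₂ = 3.893 km/s.

Δv = 3.89 km/s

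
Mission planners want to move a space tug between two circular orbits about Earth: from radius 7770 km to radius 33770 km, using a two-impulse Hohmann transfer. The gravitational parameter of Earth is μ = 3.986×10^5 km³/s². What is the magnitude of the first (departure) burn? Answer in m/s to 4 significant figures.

Δv₁ = 1970 m/s

Semi-major axis of the transfer orbit: a_t = (7770 + 33770)/2 = 20770 km.
Circular speed at r = 7770 km: v_c = √(μ/r) = 7.1624 km/s.
Transfer-orbit speed at the same r (vis-viva, a = a_t): v_t = √[μ(2/r − 1/a_t)] = 9.1328 km/s.
Δv₁ = |v_t − v_c| = |9.1328 − 7.1624| = 1.970 km/s.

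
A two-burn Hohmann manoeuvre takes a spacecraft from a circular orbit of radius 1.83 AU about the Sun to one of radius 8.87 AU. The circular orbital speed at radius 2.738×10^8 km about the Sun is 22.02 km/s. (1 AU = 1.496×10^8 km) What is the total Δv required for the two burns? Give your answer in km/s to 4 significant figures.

From the circular-orbit relation v² = μ/r at r = 2.738×10^8 km: μ = v²r = (22.02)² × 2.738×10^8 = 1.32760×10^11 km³/s².
In km: r₁ = 1.83 × 1.496×10^8 = 2.73768×10^8 km; r₂ = 8.87 × 1.496×10^8 = 1.326952×10^9 km.
Transfer-ellipse semi-major axis a_t = (r₁ + r₂)/2 = (2.73768×10^8 + 1.326952×10^9)/2 = 8.0036×10^8 km.
Circular speed at r₁: v₁ = √(μ/r₁) = √(1.32760×10^11/2.73768×10^8) = 22.021 km/s.
Transfer-orbit speed at r₁ (vis-viva): v_p = √[μ(2/r₁ − 1/a_t)] = 28.355 km/s.
First burn Δv₁ = |v_p − v₁| = 6.334 km/s.
Circular speed at r₂: v₂ = √(μ/r₂) = 10.002 km/s.
Transfer-orbit speed at r₂: v_a = √[μ(2/r₂ − 1/a_t)] = 5.8500 km/s.
Second burn Δv₂ = |v₂ − v_a| = 4.152 km/s.
Total Δv = Δv₁ + Δv₂ = 10.49 km/s.

Δv = 10.49 km/s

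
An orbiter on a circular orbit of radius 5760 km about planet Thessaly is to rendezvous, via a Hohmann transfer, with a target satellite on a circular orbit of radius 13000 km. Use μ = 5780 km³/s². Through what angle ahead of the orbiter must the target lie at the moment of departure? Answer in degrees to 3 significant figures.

φ = 69.7°

Transfer-ellipse semi-major axis a_t = (r₁ + r₂)/2 = (5760 + 13000)/2 = 9380 km.
The half-period of the transfer ellipse is t = π√(a_t³/μ) = 37540 s.
The target's mean motion on its circular orbit is ω₂ = √(μ/r₂³) = 5.129×10^-5 rad/s.
Angle swept by the target during transfer: ω₂·t = 1.925 rad = 110.3°.
Arrival is 180° from departure on the ellipse, so φ = 180° − 110.3° = 69.7°.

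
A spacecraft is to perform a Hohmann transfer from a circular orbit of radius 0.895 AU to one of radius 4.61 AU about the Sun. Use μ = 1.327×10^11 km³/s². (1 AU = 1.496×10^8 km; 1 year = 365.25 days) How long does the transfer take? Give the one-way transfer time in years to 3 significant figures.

In km: r₁ = 0.895 × 1.496×10^8 = 1.33892×10^8 km; r₂ = 4.61 × 1.496×10^8 = 6.89656×10^8 km.
Transfer-ellipse semi-major axis a_t = (r₁ + r₂)/2 = (1.33892×10^8 + 6.89656×10^8)/2 = 4.11774×10^8 km.
By Kepler's third law the transfer-orbit period is T = 2π√(a_t³/μ), so t = T/2 = 7.206×10^7 s.
Converting: 7.206×10^7 s ÷ 3.15576×10^7 s/year (365.25 × 86400) = 2.28 years.

t = 2.28 years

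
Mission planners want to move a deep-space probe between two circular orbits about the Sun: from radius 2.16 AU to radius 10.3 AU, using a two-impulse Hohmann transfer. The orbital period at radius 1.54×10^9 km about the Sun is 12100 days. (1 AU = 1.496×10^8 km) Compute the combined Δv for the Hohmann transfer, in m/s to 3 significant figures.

Δv = 9580 m/s

From Kepler's third law T² = 4π²r³/μ at r = 1.54×10^9 km, T = 12100 days = 12100 × 86400 s = 1.04544×10^9 s: μ = 4π²r³/T² = 1.31924×10^11 km³/s².
In km: r₁ = 2.16 × 1.496×10^8 = 3.23136×10^8 km; r₂ = 10.3 × 1.496×10^8 = 1.54088×10^9 km.
Transfer-ellipse semi-major axis a_t = (r₁ + r₂)/2 = (3.23136×10^8 + 1.54088×10^9)/2 = 9.32008×10^8 km.
At r₁ the circular-orbit speed is v₁ = √(μ/r₁) = 20.2055 km/s.
Transfer-orbit speed at r₁ (vis-viva equation): v_p = √[μ(2/r₁ − 1/a_t)] = 25.9803 km/s.
First burn Δv₁ = |v_p − v₁| = 5.7748 km/s.
Circular speed at r₂: v₂ = √(μ/r₂) = 9.2529 km/s.
Transfer-orbit speed at r₂: v_a = √[μ(2/r₂ − 1/a_t)] = 5.4483 km/s.
Second burn Δv₂ = |v₂ − v_a| = 3.8046 km/s.
Δv = Δv₁ + Δv₂ = 5.7748 + 3.8046 = 9.579 km/s.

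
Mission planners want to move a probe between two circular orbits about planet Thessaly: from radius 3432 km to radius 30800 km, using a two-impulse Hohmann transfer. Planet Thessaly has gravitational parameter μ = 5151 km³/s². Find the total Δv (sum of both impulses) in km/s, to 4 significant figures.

Δv = 0.6441 km/s

Semi-major axis of the transfer orbit: a_t = (3432 + 30800)/2 = 17116 km.
At r₁ the circular-orbit speed is v₁ = √(μ/r₁) = 1.2251 km/s.
On the transfer ellipse at r₁, vis-viva gives v_p = √[μ(2/r₁ − 1/a_t)] = 1.6434 km/s.
First burn Δv₁ = |v_p − v₁| = 0.4183 km/s.
Circular speed at r₂: v₂ = √(μ/r₂) = 0.40895 km/s.
Transfer-orbit speed at r₂: v_a = √[μ(2/r₂ − 1/a_t)] = 0.18312 km/s.
Second burn Δv₂ = |v₂ − v_a| = 0.2258 km/s.
Δv = Δv₁ + Δv₂ = 0.4183 + 0.2258 = 0.6441 km/s.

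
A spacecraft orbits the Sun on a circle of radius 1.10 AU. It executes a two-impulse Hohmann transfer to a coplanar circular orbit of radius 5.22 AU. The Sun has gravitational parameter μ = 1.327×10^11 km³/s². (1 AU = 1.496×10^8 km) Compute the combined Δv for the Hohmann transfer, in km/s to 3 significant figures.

Δv = 13.4 km/s

In km: r₁ = 1.10 × 1.496×10^8 = 1.6456×10^8 km; r₂ = 5.22 × 1.496×10^8 = 7.80912×10^8 km.
Transfer-ellipse semi-major axis a_t = (r₁ + r₂)/2 = (1.6456×10^8 + 7.80912×10^8)/2 = 4.72736×10^8 km.
Circular speed at r₁: v₁ = √(μ/r₁) = √(1.327×10^11/1.6456×10^8) = 28.397 km/s.
On the transfer ellipse at r₁, vis-viva equation gives v_p = √[μ(2/r₁ − 1/a_t)] = 36.498 km/s.
First burn Δv₁ = |v_p − v₁| = 8.101 km/s.
At r₂, v₂ = √(μ/r₂) = 13.036 km/s.
Transfer-orbit speed at r₂: v_a = √[μ(2/r₂ − 1/a_t)] = 7.6911 km/s.
Second burn Δv₂ = |v₂ − v_a| = 5.345 km/s.
Δv = Δv₁ + Δv₂ = 8.101 + 5.345 = 13.45 km/s.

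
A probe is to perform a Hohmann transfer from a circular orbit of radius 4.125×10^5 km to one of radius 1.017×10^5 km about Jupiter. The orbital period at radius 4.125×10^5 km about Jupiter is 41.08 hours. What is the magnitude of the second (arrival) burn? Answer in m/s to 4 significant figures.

From Kepler's third law T² = 4π²r³/μ at r = 4.125×10^5 km, T = 41.08 hours = 41.08 × 3600 s = 1.47888×10^5 s: μ = 4π²r³/T² = 1.26697×10^8 km³/s².
Transfer-ellipse semi-major axis a_t = (r₁ + r₂)/2 = (4.125×10^5 + 1.017×10^5)/2 = 2.571×10^5 km.
Circular speed at r = 1.017×10^5 km: v_c = √(μ/r) = 35.296 km/s.
Transfer-orbit speed at the same r (vis-viva, a = a_t): v_t = √[μ(2/r − 1/a_t)] = 44.708 km/s.
Δv₂ = |v_t − v_c| = |44.708 − 35.296| = 9.412 km/s.

Δv₂ = 9412 m/s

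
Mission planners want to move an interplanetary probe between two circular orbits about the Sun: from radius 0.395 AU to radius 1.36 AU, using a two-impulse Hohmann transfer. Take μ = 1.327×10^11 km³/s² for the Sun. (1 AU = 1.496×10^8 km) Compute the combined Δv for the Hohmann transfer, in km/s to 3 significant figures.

In km: r₁ = 0.395 × 1.496×10^8 = 5.9092×10^7 km; r₂ = 1.36 × 1.496×10^8 = 2.03456×10^8 km.
Transfer-ellipse semi-major axis a_t = (r₁ + r₂)/2 = (5.9092×10^7 + 2.03456×10^8)/2 = 1.31274×10^8 km.
Circular speed at r₁: v₁ = √(μ/r₁) = √(1.327×10^11/5.9092×10^7) = 47.39 km/s.
Transfer-orbit speed at r₁ (v² = μ(2/r − 1/a)): v_p = √[μ(2/r₁ − 1/a_t)] = 59.00 km/s.
First burn Δv₁ = |v_p − v₁| = 11.61 km/s.
At r₂, v₂ = √(μ/r₂) = 25.539 km/s.
Transfer-orbit speed at r₂: v_a = √[μ(2/r₂ − 1/a_t)] = 17.135 km/s.
Second burn Δv₂ = |v₂ − v_a| = 8.404 km/s.
Total Δv = Δv₁ + Δv₂ = 20.01 km/s.

Δv = 20.0 km/s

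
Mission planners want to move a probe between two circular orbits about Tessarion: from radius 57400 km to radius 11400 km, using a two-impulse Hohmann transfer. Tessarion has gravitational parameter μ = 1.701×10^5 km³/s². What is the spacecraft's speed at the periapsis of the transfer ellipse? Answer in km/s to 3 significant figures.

v = 4.99 km/s

Semi-major axis of the transfer orbit: a_t = (57400 + 11400)/2 = 34400 km.
The periapsis of the transfer ellipse is at r = 11400 km.
Vis-viva: v = √[μ(2/r − 1/a_t)] = √[1.701×10^5 × (2/11400 − 1/34400)] = 4.990 km/s.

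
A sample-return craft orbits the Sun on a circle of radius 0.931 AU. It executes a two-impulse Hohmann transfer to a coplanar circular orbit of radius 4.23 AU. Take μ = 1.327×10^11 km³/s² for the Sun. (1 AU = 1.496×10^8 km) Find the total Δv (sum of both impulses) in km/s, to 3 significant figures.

In km: r₁ = 0.931 × 1.496×10^8 = 1.392776×10^8 km; r₂ = 4.23 × 1.496×10^8 = 6.32808×10^8 km.
The Hohmann ellipse has a_t = (r₁ + r₂)/2 = 3.860428×10^8 km.
Circular speed at r₁: v₁ = √(μ/r₁) = √(1.327×10^11/1.392776×10^8) = 30.867 km/s.
On the transfer ellipse at r₁, vis-viva gives v_p = √[μ(2/r₁ − 1/a_t)] = 39.520 km/s.
First burn Δv₁ = |v_p − v₁| = 8.653 km/s.
Circular speed at r₂: v₂ = √(μ/r₂) = 14.481 km/s.
Transfer-orbit speed at r₂: v_a = √[μ(2/r₂ − 1/a_t)] = 8.6981 km/s.
Second burn Δv₂ = |v₂ − v_a| = 5.783 km/s.
Δv = Δv₁ + Δv₂ = 8.653 + 5.783 = 14.44 km/s.

Δv = 14.4 km/s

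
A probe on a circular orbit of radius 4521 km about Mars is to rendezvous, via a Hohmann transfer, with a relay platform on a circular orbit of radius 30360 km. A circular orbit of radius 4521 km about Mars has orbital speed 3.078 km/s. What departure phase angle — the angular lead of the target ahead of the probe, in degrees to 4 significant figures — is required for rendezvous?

From the circular-orbit relation v² = μ/r at r = 4521 km: μ = v²r = (3.078)² × 4521 = 42832.3 km³/s².
The Hohmann ellipse has a_t = (r₁ + r₂)/2 = 17440.5 km.
Transfer time t = π√(a_t³/μ) = 34962 s.
The target's mean motion on its circular orbit is ω₂ = √(μ/r₂³) = 3.9123×10^-5 rad/s.
Angle swept by the target during transfer: ω₂·t = 1.3678 rad = 78.37°.
The probe traverses 180° on the transfer ellipse, so the target must lead by 180° − 78.37° = 101.6°.

φ = 101.6°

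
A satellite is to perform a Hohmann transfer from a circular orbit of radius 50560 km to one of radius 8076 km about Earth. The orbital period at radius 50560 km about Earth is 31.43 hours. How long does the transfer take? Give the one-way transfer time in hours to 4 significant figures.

t = 6.939 hours

From Kepler's third law T² = 4π²r³/μ at r = 50560 km, T = 31.43 hours = 31.43 × 3600 s = 1.13148×10^5 s: μ = 4π²r³/T² = 3.98554×10^5 km³/s².
The Hohmann ellipse has a_t = (r₁ + r₂)/2 = 29318 km.
By Kepler's third law the transfer-orbit period is T = 2π√(a_t³/μ), so t = T/2 = 24980 s.
Converting: 24980 s ÷ 3600 s/hour = 6.939 hours.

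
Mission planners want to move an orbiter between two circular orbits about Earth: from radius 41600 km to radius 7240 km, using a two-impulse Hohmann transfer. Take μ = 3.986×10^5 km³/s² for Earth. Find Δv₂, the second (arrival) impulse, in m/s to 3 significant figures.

The Hohmann ellipse has a_t = (r₁ + r₂)/2 = 24420 km.
On the circular orbit at r = 7240 km, v_c = √(μ/r) = 7.420 km/s.
Vis-viva on the transfer ellipse at r = 7240 km gives v_t = √[μ(2/r − 1/a_t)] = 9.684 km/s.
Δv₂ = |v_t − v_c| = |9.684 − 7.420| = 2.264 km/s.

Δv₂ = 2260 m/s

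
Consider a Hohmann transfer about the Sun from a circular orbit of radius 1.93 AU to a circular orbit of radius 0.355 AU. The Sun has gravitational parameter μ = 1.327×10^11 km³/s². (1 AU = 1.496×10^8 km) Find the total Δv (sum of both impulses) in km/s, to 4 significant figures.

In km: r₁ = 1.93 × 1.496×10^8 = 2.88728×10^8 km; r₂ = 0.355 × 1.496×10^8 = 5.3108×10^7 km.
Transfer-ellipse semi-major axis a_t = (r₁ + r₂)/2 = (2.88728×10^8 + 5.3108×10^7)/2 = 1.70918×10^8 km.
Circular speed at r₁: v₁ = √(μ/r₁) = √(1.327×10^11/2.88728×10^8) = 21.438 km/s.
Transfer-orbit speed at r₁ (vis-viva): v_a = √[μ(2/r₁ − 1/a_t)] = 11.950 km/s.
First burn Δv₁ = |v_a − v₁| = 9.488 km/s.
Circular speed at r₂: v₂ = √(μ/r₂) = 49.99 km/s.
Transfer-orbit speed at r₂: v_p = √[μ(2/r₂ − 1/a_t)] = 64.97 km/s.
Second burn Δv₂ = |v₂ − v_p| = 14.98 km/s.
Δv = Δv₁ + Δv₂ = 9.488 + 14.98 = 24.47 km/s.

Δv = 24.47 km/s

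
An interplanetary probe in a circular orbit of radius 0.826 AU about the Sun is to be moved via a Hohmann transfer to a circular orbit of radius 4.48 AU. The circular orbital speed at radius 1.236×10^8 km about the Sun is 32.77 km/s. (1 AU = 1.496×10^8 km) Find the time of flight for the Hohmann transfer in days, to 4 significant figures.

From the circular-orbit relation v² = μ/r at r = 1.236×10^8 km: μ = v²r = (32.77)² × 1.236×10^8 = 1.32731×10^11 km³/s².
In km: r₁ = 0.826 × 1.496×10^8 = 1.235696×10^8 km; r₂ = 4.48 × 1.496×10^8 = 6.70208×10^8 km.
Transfer-ellipse semi-major axis a_t = (r₁ + r₂)/2 = (1.235696×10^8 + 6.70208×10^8)/2 = 3.968888×10^8 km.
Transfer time t = π√(a_t³/μ) = π√((3.968888×10^8)³ / 1.32731×10^11) = 6.818×10^7 s.
Converting: 6.818×10^7 s ÷ 86400 s/day = 789.1 days.

t = 789.1 days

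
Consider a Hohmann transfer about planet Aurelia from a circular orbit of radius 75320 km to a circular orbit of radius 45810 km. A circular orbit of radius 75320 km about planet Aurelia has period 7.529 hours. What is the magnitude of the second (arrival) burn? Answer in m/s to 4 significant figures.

Δv₂ = 2579 m/s

From Kepler's third law T² = 4π²r³/μ at r = 75320 km, T = 7.529 hours = 7.529 × 3600 s = 27104.4 s: μ = 4π²r³/T² = 2.29621×10^7 km³/s².
Transfer-ellipse semi-major axis a_t = (r₁ + r₂)/2 = (75320 + 45810)/2 = 60565 km.
Circular speed at r = 45810 km: v_c = √(μ/r) = 22.3885 km/s.
Vis-viva on the transfer ellipse at r = 45810 km gives v_t = √[μ(2/r − 1/a_t)] = 24.9672 km/s.
Δv₂ = |v_t − v_c| = |24.9672 − 22.3885| = 2.579 km/s.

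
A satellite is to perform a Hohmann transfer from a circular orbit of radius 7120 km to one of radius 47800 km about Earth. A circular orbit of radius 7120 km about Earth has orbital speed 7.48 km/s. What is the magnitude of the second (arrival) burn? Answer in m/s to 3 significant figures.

From the circular-orbit relation v² = μ/r at r = 7120 km: μ = v²r = (7.48)² × 7120 = 3.98367×10^5 km³/s².
Transfer-ellipse semi-major axis a_t = (r₁ + r₂)/2 = (7120 + 47800)/2 = 27460 km.
On the circular orbit at r = 47800 km, v_c = √(μ/r) = 2.887 km/s.
Vis-viva on the transfer ellipse at r = 47800 km gives v_t = √[μ(2/r − 1/a_t)] = 1.470 km/s.
Δv₂ = |v_t − v_c| = |1.470 − 2.887| = 1.417 km/s.

Δv₂ = 1420 m/s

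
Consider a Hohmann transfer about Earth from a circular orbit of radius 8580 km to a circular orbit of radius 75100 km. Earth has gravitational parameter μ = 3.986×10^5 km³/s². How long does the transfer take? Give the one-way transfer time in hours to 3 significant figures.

The Hohmann ellipse has a_t = (r₁ + r₂)/2 = 41840 km.
Half the transfer-orbit period gives t = π√(a_t³/μ) = 42590 s.
Converting: 42590 s ÷ 3600 s/hour = 11.8 hours.

t = 11.8 hours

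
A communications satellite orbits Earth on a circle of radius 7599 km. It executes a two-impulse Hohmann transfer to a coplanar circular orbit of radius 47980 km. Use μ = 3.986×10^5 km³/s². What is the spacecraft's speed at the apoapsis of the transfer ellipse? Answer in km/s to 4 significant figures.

The Hohmann ellipse has a_t = (r₁ + r₂)/2 = 27789.5 km.
The apoapsis of the transfer ellipse is at r = 47980 km.
Vis-viva: v = √[μ(2/r − 1/a_t)] = √[3.986×10^5 × (2/47980 − 1/27789.5)] = 1.507 km/s.

v = 1.507 km/s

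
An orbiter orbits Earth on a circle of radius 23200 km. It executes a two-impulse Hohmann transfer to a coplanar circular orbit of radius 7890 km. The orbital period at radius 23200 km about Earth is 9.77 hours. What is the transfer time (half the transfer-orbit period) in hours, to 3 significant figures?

t = 2.68 hours

From Kepler's third law T² = 4π²r³/μ at r = 23200 km, T = 9.77 hours = 9.77 × 3600 s = 35172 s: μ = 4π²r³/T² = 3.98501×10^5 km³/s².
Semi-major axis of the transfer orbit: a_t = (23200 + 7890)/2 = 15545 km.
By Kepler's third law the transfer-orbit period is T = 2π√(a_t³/μ), so t = T/2 = 9645 s.
Converting: 9645 s ÷ 3600 s/hour = 2.68 hours.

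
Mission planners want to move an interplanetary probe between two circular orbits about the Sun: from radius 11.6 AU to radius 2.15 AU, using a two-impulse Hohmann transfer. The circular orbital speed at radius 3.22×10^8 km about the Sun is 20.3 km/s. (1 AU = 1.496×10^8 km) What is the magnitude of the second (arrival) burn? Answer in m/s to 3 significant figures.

Δv₂ = 6070 m/s

From the circular-orbit relation v² = μ/r at r = 3.22×10^8 km: μ = v²r = (20.3)² × 3.22×10^8 = 1.32693×10^11 km³/s².
In km: r₁ = 11.6 × 1.496×10^8 = 1.73536×10^9 km; r₂ = 2.15 × 1.496×10^8 = 3.2164×10^8 km.
Transfer-ellipse semi-major axis a_t = (r₁ + r₂)/2 = (1.73536×10^9 + 3.2164×10^8)/2 = 1.0285×10^9 km.
Circular speed at r = 3.2164×10^8 km: v_c = √(μ/r) = 20.311 km/s.
Vis-viva on the transfer ellipse at r = 3.2164×10^8 km gives v_t = √[μ(2/r − 1/a_t)] = 26.383 km/s.
Δv₂ = |v_t − v_c| = |26.383 − 20.311| = 6.072 km/s.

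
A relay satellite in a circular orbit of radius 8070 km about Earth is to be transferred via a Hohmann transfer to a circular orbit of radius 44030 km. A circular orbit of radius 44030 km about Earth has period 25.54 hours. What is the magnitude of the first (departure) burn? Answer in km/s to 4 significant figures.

Δv₁ = 2.109 km/s

From Kepler's third law T² = 4π²r³/μ at r = 44030 km, T = 25.54 hours = 25.54 × 3600 s = 91944 s: μ = 4π²r³/T² = 3.98620×10^5 km³/s².
The Hohmann ellipse has a_t = (r₁ + r₂)/2 = 26050 km.
Circular speed at r = 8070 km: v_c = √(μ/r) = 7.028 km/s.
Vis-viva on the transfer ellipse at r = 8070 km gives v_t = √[μ(2/r − 1/a_t)] = 9.137 km/s.
Δv₁ = |v_t − v_c| = |9.137 − 7.028| = 2.109 km/s.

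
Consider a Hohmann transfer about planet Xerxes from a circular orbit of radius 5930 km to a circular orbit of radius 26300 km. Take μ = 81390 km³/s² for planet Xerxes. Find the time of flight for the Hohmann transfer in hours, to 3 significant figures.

The Hohmann ellipse has a_t = (r₁ + r₂)/2 = 16115 km.
Half the transfer-orbit period gives t = π√(a_t³/μ) = 22530 s.
Converting: 22530 s ÷ 3600 s/hour = 6.26 hours.

t = 6.26 hours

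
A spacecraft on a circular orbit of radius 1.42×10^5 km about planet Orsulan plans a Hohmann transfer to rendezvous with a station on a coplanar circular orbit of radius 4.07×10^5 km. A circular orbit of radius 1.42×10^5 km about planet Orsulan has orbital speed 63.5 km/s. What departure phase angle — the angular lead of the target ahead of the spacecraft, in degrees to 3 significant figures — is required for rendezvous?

From the circular-orbit relation v² = μ/r at r = 1.42×10^5 km: μ = v²r = (63.5)² × 1.42×10^5 = 5.72580×10^8 km³/s².
Transfer-ellipse semi-major axis a_t = (r₁ + r₂)/2 = (1.420×10^5 + 4.070×10^5)/2 = 2.745×10^5 km.
The half-period of the transfer ellipse is t = π√(a_t³/μ) = 18882 s.
The target's mean motion on its circular orbit is ω₂ = √(μ/r₂³) = 9.2157×10^-5 rad/s.
Angle swept by the target during transfer: ω₂·t = 1.7401 rad = 99.70°.
Arrival is 180° from departure on the ellipse, so φ = 180° − 99.70° = 80.3°.

φ = 80.3°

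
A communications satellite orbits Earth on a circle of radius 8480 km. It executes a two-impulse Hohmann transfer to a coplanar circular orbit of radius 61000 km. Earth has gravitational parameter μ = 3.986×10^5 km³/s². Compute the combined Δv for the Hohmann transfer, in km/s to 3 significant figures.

Δv = 3.52 km/s

Semi-major axis of the transfer orbit: a_t = (8480 + 61000)/2 = 34740 km.
At r₁ the circular-orbit speed is v₁ = √(μ/r₁) = 6.856 km/s.
On the transfer ellipse at r₁, vis-viva equation gives v_p = √[μ(2/r₁ − 1/a_t)] = 9.085 km/s.
First burn Δv₁ = |v_p − v₁| = 2.229 km/s.
At r₂, v₂ = √(μ/r₂) = 2.556 km/s.
Transfer-orbit speed at r₂: v_a = √[μ(2/r₂ − 1/a_t)] = 1.263 km/s.
Second burn Δv₂ = |v₂ − v_a| = 1.293 km/s.
Δv = Δv₁ + Δv₂ = 2.229 + 1.293 = 3.522 km/s.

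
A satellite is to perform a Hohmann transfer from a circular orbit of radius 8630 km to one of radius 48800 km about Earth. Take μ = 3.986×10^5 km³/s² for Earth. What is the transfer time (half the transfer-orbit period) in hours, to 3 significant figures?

t = 6.73 hours

The Hohmann ellipse has a_t = (r₁ + r₂)/2 = 28715 km.
Half the transfer-orbit period gives t = π√(a_t³/μ) = 24213 s.
Converting: 24213 s ÷ 3600 s/hour = 6.73 hours.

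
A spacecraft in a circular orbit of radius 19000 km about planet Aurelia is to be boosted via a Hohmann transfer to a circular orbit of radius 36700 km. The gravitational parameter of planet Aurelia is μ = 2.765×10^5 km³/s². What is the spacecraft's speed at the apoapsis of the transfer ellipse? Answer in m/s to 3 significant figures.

Semi-major axis of the transfer orbit: a_t = (19000 + 36700)/2 = 27850 km.
The apoapsis of the transfer ellipse is at r = 36700 km.
Applying v² = μ(2/r − 1/a_t): v = 2.267 km/s.

v = 2270 m/s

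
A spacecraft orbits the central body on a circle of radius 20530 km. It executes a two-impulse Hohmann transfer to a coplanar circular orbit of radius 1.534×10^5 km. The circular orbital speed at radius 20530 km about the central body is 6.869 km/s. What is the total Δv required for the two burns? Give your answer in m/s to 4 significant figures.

From the circular-orbit relation v² = μ/r at r = 20530 km: μ = v²r = (6.869)² × 20530 = 9.68670×10^5 km³/s².
Semi-major axis of the transfer orbit: a_t = (20530 + 1.534×10^5)/2 = 86965 km.
At r₁ the circular-orbit speed is v₁ = √(μ/r₁) = 6.869 km/s.
Transfer-orbit speed at r₁ (vis-viva equation): v_p = √[μ(2/r₁ − 1/a_t)] = 9.123 km/s.
First burn Δv₁ = |v_p − v₁| = 2.254 km/s.
Circular speed at r₂: v₂ = √(μ/r₂) = 2.513 km/s.
Transfer-orbit speed at r₂: v_a = √[μ(2/r₂ − 1/a_t)] = 1.221 km/s.
Second burn Δv₂ = |v₂ − v_a| = 1.292 km/s.
Δv = Δv₁ + Δv₂ = 2.254 + 1.292 = 3.546 km/s.

Δv = 3546 m/s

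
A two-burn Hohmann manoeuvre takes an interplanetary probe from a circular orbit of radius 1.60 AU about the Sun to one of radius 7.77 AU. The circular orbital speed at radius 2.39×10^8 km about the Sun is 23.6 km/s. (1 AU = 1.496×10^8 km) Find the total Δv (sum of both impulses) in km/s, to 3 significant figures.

From the circular-orbit relation v² = μ/r at r = 2.39×10^8 km: μ = v²r = (23.6)² × 2.39×10^8 = 1.33113×10^11 km³/s².
In km: r₁ = 1.60 × 1.496×10^8 = 2.3936×10^8 km; r₂ = 7.77 × 1.496×10^8 = 1.162392×10^9 km.
Transfer-ellipse semi-major axis a_t = (r₁ + r₂)/2 = (2.3936×10^8 + 1.162392×10^9)/2 = 7.00876×10^8 km.
At r₁ the circular-orbit speed is v₁ = √(μ/r₁) = 23.58225 km/s.
Transfer-orbit speed at r₁ (vis-viva): v_p = √[μ(2/r₁ − 1/a_t)] = 30.36973 km/s.
First burn Δv₁ = |v_p − v₁| = 6.78748 km/s.
Circular speed at r₂: v₂ = √(μ/r₂) = 10.70125 km/s.
Transfer-orbit speed at r₂: v_a = √[μ(2/r₂ − 1/a_t)] = 6.253740 km/s.
Second burn Δv₂ = |v₂ − v_a| = 4.44751 km/s.
Total Δv = Δv₁ + Δv₂ = 11.23 km/s.

Δv = 11.2 km/s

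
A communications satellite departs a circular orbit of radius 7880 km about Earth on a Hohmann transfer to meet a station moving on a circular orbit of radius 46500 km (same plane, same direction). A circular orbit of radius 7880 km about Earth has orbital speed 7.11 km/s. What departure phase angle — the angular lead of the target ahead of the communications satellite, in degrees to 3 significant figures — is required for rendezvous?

From the circular-orbit relation v² = μ/r at r = 7880 km: μ = v²r = (7.11)² × 7880 = 3.98351×10^5 km³/s².
Transfer-ellipse semi-major axis a_t = (r₁ + r₂)/2 = (7880 + 46500)/2 = 27190 km.
Transfer time t = π√(a_t³/μ) = 22317 s.
The target's mean motion on its circular orbit is ω₂ = √(μ/r₂³) = 6.2944×10^-5 rad/s.
Angle swept by the target during transfer: ω₂·t = 1.4047 rad = 80.48°.
The communications satellite traverses 180° on the transfer ellipse, so the target must lead by 180° − 80.48° = 99.5°.

φ = 99.5°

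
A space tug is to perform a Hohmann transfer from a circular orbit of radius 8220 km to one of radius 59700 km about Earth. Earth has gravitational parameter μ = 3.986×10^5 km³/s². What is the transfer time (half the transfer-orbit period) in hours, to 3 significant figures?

t = 8.65 hours

Transfer-ellipse semi-major axis a_t = (r₁ + r₂)/2 = (8220 + 59700)/2 = 33960 km.
Half the transfer-orbit period gives t = π√(a_t³/μ) = 31140 s.
Converting: 31140 s ÷ 3600 s/hour = 8.65 hours.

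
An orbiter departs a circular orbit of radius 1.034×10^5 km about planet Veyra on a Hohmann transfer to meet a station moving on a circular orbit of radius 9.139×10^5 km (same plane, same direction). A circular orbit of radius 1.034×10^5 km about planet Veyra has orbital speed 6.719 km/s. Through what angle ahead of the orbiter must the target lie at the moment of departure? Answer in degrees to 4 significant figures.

φ = 105.3°

From the circular-orbit relation v² = μ/r at r = 1.034×10^5 km: μ = v²r = (6.719)² × 1.034×10^5 = 4.66799×10^6 km³/s².
Semi-major axis of the transfer orbit: a_t = (1.034×10^5 + 9.139×10^5)/2 = 5.0865×10^5 km.
Transfer time t = π√(a_t³/μ) = 5.275×10^5 s.
The target's mean motion on its circular orbit is ω₂ = √(μ/r₂³) = 2.473×10^-6 rad/s.
Angle swept by the target during transfer: ω₂·t = 1.3045 rad = 74.74°.
The orbiter traverses 180° on the transfer ellipse, so the target must lead by 180° − 74.74° = 105.3°.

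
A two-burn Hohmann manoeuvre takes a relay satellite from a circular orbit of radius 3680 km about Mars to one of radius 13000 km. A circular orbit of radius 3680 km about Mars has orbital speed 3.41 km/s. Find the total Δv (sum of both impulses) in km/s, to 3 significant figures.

Δv = 1.46 km/s

From the circular-orbit relation v² = μ/r at r = 3680 km: μ = v²r = (3.41)² × 3680 = 42791.4 km³/s².
The Hohmann ellipse has a_t = (r₁ + r₂)/2 = 8340 km.
At r₁ the circular-orbit speed is v₁ = √(μ/r₁) = 3.41000 km/s.
On the transfer ellipse at r₁, vis-viva gives v_p = √[μ(2/r₁ − 1/a_t)] = 4.25739 km/s.
First burn Δv₁ = |v_p − v₁| = 0.84739 km/s.
At r₂, v₂ = √(μ/r₂) = 1.81429 km/s.
Transfer-orbit speed at r₂: v_a = √[μ(2/r₂ − 1/a_t)] = 1.20517 km/s.
Second burn Δv₂ = |v₂ − v_a| = 0.60912 km/s.
Δv = Δv₁ + Δv₂ = 0.84739 + 0.60912 = 1.457 km/s.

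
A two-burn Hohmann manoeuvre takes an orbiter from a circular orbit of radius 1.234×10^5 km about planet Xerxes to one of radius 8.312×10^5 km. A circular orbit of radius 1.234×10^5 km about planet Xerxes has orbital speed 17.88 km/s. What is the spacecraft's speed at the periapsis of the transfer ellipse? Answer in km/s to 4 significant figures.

v = 23.60 km/s

From the circular-orbit relation v² = μ/r at r = 1.234×10^5 km: μ = v²r = (17.88)² × 1.234×10^5 = 3.94503×10^7 km³/s².
Transfer-ellipse semi-major axis a_t = (r₁ + r₂)/2 = (1.234×10^5 + 8.312×10^5)/2 = 4.773×10^5 km.
At periapsis, r = 1.234×10^5 km.
From the vis-viva equation, v = √[μ(2/r − 1/a_t)] = 23.60 km/s.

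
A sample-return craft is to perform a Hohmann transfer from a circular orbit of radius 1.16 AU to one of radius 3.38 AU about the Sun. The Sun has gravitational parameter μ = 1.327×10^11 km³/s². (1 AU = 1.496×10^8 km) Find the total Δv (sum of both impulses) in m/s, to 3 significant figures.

In km: r₁ = 1.16 × 1.496×10^8 = 1.73536×10^8 km; r₂ = 3.38 × 1.496×10^8 = 5.05648×10^8 km.
Semi-major axis of the transfer orbit: a_t = (1.73536×10^8 + 5.05648×10^8)/2 = 3.39592×10^8 km.
At r₁ the circular-orbit speed is v₁ = √(μ/r₁) = 27.65 km/s.
Transfer-orbit speed at r₁ (vis-viva equation): v_p = √[μ(2/r₁ − 1/a_t)] = 33.74 km/s.
First burn Δv₁ = |v_p − v₁| = 6.090 km/s.
Circular speed at r₂: v₂ = √(μ/r₂) = 16.200 km/s.
Transfer-orbit speed at r₂: v_a = √[μ(2/r₂ − 1/a_t)] = 11.581 km/s.
Second burn Δv₂ = |v₂ − v_a| = 4.619 km/s.
Total Δv = Δv₁ + Δv₂ = 10.71 km/s.

Δv = 10700 m/s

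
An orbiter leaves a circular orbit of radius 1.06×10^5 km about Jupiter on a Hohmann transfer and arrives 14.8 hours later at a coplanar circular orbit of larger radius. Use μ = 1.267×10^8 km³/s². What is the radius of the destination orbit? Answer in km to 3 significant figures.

r₂ = 5.57×10^5 km

Transfer time t = 14.8 hours = 53280 s, and t = π√(a_t³/μ).
So a_t = (μ t²/π²)^(1/3) = (1.267×10^8 × (53280)² / π²)^(1/3) = 3.3154×10^5 km.
Since a_t = (r₁ + r₂)/2, r₂ = 2a_t − r₁ = 2×3.3154×10^5 − 1.060×10^5 = 5.5708×10^5 km.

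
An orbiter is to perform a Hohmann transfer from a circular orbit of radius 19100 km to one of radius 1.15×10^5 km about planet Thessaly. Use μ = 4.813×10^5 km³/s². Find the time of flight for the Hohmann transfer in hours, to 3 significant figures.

The Hohmann ellipse has a_t = (r₁ + r₂)/2 = 67050 km.
By Kepler's third law the transfer-orbit period is T = 2π√(a_t³/μ), so t = T/2 = 78620 s.
Converting: 78620 s ÷ 3600 s/hour = 21.8 hours.

t = 21.8 hours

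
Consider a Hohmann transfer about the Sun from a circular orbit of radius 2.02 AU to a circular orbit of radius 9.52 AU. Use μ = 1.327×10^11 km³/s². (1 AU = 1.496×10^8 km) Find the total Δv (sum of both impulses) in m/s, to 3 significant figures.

Δv = 9900 m/s

In km: r₁ = 2.02 × 1.496×10^8 = 3.02192×10^8 km; r₂ = 9.52 × 1.496×10^8 = 1.424192×10^9 km.
Semi-major axis of the transfer orbit: a_t = (3.02192×10^8 + 1.424192×10^9)/2 = 8.63192×10^8 km.
At r₁ the circular-orbit speed is v₁ = √(μ/r₁) = 20.955 km/s.
On the transfer ellipse at r₁, v² = μ(2/r − 1/a) gives v_p = √[μ(2/r₁ − 1/a_t)] = 26.917 km/s.
First burn Δv₁ = |v_p − v₁| = 5.962 km/s.
At r₂, v₂ = √(μ/r₂) = 9.6528 km/s.
Transfer-orbit speed at r₂: v_a = √[μ(2/r₂ − 1/a_t)] = 5.7114 km/s.
Second burn Δv₂ = |v₂ − v_a| = 3.941 km/s.
Total Δv = Δv₁ + Δv₂ = 9.903 km/s.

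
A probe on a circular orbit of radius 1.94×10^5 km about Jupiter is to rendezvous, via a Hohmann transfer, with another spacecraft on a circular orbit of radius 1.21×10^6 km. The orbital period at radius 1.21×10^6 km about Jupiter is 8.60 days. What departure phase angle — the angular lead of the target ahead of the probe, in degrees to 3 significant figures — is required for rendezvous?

φ = 100°

From Kepler's third law T² = 4π²r³/μ at r = 1.21×10^6 km, T = 8.60 days = 8.60 × 86400 s = 7.4304×10^5 s: μ = 4π²r³/T² = 1.26675×10^8 km³/s².
Semi-major axis of the transfer orbit: a_t = (1.940×10^5 + 1.210×10^6)/2 = 7.020×10^5 km.
Transfer time t = π√(a_t³/μ) = 1.6418×10^5 s.
The target's mean motion on its circular orbit is ω₂ = √(μ/r₂³) = 8.4561×10^-6 rad/s.
Angle swept by the target during transfer: ω₂·t = 1.3883 rad = 79.54°.
Arrival is 180° from departure on the ellipse, so φ = 180° − 79.54° = 100°.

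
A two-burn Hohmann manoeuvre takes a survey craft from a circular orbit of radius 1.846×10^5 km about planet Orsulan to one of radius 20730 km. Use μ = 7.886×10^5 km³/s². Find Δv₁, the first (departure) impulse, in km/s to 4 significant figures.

Δv₁ = 1.138 km/s

The Hohmann ellipse has a_t = (r₁ + r₂)/2 = 1.02665×10^5 km.
On the circular orbit at r = 1.846×10^5 km, v_c = √(μ/r) = 2.067 km/s.
Vis-viva on the transfer ellipse at r = 1.846×10^5 km gives v_t = √[μ(2/r − 1/a_t)] = 0.9288 km/s.
Δv₁ = |v_t − v_c| = |0.9288 − 2.067| = 1.138 km/s.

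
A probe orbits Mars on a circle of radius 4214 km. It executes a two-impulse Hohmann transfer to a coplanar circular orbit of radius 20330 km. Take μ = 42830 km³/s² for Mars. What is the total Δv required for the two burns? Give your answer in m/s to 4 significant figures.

Δv = 1516 m/s

The Hohmann ellipse has a_t = (r₁ + r₂)/2 = 12272 km.
Circular speed at r₁: v₁ = √(μ/r₁) = √(42830/4214) = 3.18806 km/s.
On the transfer ellipse at r₁, vis-viva gives v_p = √[μ(2/r₁ − 1/a_t)] = 4.10334 km/s.
First burn Δv₁ = |v_p − v₁| = 0.9153 km/s.
At r₂, v₂ = √(μ/r₂) = 1.45146 km/s.
Transfer-orbit speed at r₂: v_a = √[μ(2/r₂ − 1/a_t)] = 0.850540 km/s.
Second burn Δv₂ = |v₂ − v_a| = 0.6009 km/s.
Δv = Δv₁ + Δv₂ = 0.9153 + 0.6009 = 1.516 km/s.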